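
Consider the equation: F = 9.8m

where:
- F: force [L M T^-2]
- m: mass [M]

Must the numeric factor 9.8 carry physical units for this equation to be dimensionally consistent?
Yes

F has dimensions [L M T^-2], while m alone has dimensions [M]. For the equation to balance, the factor 9.8 must carry dimensions [L T^-2] — it is a dimensional constant (a numerical value of a physical quantity with its units suppressed), not a pure number.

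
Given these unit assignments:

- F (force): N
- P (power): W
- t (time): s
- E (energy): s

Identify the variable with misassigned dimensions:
E

The variable E (energy) should have units J, not s.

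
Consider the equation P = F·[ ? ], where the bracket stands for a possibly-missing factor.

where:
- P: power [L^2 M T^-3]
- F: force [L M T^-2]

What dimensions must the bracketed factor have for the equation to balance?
[L T^-1] — velocity (e.g. v)

P has dimensions [L^2 M T^-3]; F has dimensions [L M T^-2].
The bracketed factor must supply [L^2 M T^-3] / [L M T^-2] = [L T^-1].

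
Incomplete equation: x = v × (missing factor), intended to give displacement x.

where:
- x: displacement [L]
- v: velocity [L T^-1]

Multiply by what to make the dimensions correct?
t (time), dimensions [T]

x has dimensions [L] and v has dimensions [L T^-1].
The missing factor must have dimensions [L] / [L T^-1] = [T], i.e. time (t).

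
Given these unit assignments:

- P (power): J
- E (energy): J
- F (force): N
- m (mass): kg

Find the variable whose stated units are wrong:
P

The variable P (power) should have units W, not J.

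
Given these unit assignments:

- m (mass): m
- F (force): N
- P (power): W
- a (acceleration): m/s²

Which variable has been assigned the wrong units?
m

The variable m (mass) should have units kg, not m.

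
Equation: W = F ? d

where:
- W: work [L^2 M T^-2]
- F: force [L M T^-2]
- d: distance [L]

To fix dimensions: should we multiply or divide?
multiplication (×): W = F × d

W [L^2 M T^-2]; F [L M T^-2]; d [L].
F × d → [L^2 M T^-2] ✓
F ÷ d → [M T^-2] ✗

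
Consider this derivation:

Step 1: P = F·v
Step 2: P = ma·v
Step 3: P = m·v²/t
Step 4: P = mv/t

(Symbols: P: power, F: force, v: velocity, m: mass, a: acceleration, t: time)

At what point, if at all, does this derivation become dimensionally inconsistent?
Step 4

Step 1: P = F·v → LHS [L^2 M T^-3], RHS [L^2 M T^-3] ✓
Step 2: P = ma·v → LHS [L^2 M T^-3], RHS [L^2 M T^-3] ✓
Step 3: P = m·v²/t → LHS [L^2 M T^-3], RHS [L^2 M T^-3] ✓
Step 4: P = mv/t → LHS [L^2 M T^-3], RHS [L M T^-2] ✗

The first dimensional inconsistency appears in step 4: P = mv/t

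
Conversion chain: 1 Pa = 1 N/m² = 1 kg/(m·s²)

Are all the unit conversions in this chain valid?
The chain is correct (no errors).

Correct: Pascal is Newton per square meter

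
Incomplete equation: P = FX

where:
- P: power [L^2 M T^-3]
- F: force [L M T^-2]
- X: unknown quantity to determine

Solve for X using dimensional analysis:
X = v (velocity), dimensions [L T^-1]

P has dimensions [L^2 M T^-3]; the rest of the RHS (F) has dimensions [L M T^-2].
So X must have dimensions [L T^-1] — X = v (velocity).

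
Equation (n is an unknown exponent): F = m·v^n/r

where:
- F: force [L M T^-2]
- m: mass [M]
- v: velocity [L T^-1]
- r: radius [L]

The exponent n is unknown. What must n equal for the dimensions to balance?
n = 2

F has dimensions [L M T^-2]; v has dimensions [L T^-1].
The rest of the RHS has dimensions [L^-1 M], so v^n must supply [L^2 T^-2].
With n = 2: m·v^2/r has dimensions [L M T^-2], matching the LHS ✓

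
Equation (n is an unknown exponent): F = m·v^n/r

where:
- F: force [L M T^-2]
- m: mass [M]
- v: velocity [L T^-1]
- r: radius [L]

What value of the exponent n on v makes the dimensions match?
n = 2

F has dimensions [L M T^-2]; v has dimensions [L T^-1].
The rest of the RHS has dimensions [L^-1 M], so v^n must supply [L^2 T^-2].
With n = 2: m·v^2/r has dimensions [L M T^-2], matching the LHS ✓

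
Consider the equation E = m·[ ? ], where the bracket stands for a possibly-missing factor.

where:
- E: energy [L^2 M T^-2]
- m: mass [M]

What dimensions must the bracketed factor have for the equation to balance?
[L^2 T^-2] — velocity squared (e.g. v²)

E has dimensions [L^2 M T^-2]; m has dimensions [M].
The bracketed factor must supply [L^2 M T^-2] / [M] = [L^2 T^-2].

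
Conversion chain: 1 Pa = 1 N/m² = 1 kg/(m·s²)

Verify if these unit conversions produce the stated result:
The chain is correct (no errors).

Correct: Pascal is Newton per square meter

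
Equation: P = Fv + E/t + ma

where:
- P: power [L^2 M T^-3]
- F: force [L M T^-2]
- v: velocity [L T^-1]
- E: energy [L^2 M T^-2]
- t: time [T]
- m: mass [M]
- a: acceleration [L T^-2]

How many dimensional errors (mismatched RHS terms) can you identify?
1

LHS P: [L^2 M T^-3]
- Fv: [L^2 M T^-3] ✓
- E/t: [L^2 M T^-3] ✓
- ma: [L M T^-2] ✗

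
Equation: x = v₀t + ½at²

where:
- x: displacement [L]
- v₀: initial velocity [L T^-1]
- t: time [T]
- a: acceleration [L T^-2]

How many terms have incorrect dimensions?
0

LHS x: [L]
- v₀t: [L] ✓
- ½at²: [L] ✓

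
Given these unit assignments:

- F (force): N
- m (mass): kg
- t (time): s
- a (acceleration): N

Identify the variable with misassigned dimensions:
a

The variable a (acceleration) should have units m/s², not N.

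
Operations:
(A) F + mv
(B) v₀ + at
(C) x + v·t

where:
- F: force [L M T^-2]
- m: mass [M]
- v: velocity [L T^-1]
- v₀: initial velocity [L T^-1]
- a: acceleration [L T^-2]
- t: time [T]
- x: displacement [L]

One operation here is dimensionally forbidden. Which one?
(A) F + mv

(A) F + mv: F [L M T^-2] and mv [L M T^-1] — different dimensions cannot be added/subtracted ✗
(B) v₀ + at: v₀ [L T^-1] and at [L T^-1] — same dimensions ✓
(C) x + v·t: x [L] and v·t [L] — same dimensions ✓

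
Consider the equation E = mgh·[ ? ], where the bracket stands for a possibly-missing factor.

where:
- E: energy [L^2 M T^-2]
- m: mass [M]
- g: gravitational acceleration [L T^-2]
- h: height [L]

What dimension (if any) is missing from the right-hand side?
Nothing is missing — the bracketed factor must be dimensionless.

E has dimensions [L^2 M T^-2] and mgh already has dimensions [L^2 M T^-2], so E = mgh is dimensionally complete.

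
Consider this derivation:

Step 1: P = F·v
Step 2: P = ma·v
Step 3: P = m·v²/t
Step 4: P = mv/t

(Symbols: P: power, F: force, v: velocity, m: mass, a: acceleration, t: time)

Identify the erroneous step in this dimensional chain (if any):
Step 4

Step 1: P = F·v → LHS [L^2 M T^-3], RHS [L^2 M T^-3] ✓
Step 2: P = ma·v → LHS [L^2 M T^-3], RHS [L^2 M T^-3] ✓
Step 3: P = m·v²/t → LHS [L^2 M T^-3], RHS [L^2 M T^-3] ✓
Step 4: P = mv/t → LHS [L^2 M T^-3], RHS [L M T^-2] ✗

The first dimensional inconsistency appears in step 4: P = mv/t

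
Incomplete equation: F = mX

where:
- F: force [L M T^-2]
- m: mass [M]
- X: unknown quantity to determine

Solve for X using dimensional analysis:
X = a (acceleration), dimensions [L T^-2]

F has dimensions [L M T^-2]; the rest of the RHS (m) has dimensions [M].
So X must have dimensions [L T^-2] — X = a (acceleration).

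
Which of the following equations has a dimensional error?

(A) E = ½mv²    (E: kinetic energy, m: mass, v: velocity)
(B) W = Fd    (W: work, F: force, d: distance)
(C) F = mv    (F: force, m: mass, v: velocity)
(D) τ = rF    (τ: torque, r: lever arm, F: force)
(C) F = mv

The equation (C) F = mv is dimensionally incorrect.

LHS (F): [L M T^-2]
RHS (mv): [L M T^-1] ✗

The dimensions do not match. The other three equations balance.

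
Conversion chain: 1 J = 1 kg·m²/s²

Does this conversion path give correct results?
The chain is correct (no errors).

Correct: Joule is defined as kg·m²/s²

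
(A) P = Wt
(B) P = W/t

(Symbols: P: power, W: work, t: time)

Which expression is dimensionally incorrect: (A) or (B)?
(A)

(A) P = Wt: LHS [L^2 M T^-3], RHS [L^2 M T^-1] ✗
(B) P = W/t: LHS [L^2 M T^-3], RHS [L^2 M T^-3] ✓

Expression (A) P = Wt is dimensionally incorrect.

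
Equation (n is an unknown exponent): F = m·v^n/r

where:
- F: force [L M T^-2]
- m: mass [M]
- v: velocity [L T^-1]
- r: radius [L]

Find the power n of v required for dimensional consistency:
n = 2

F has dimensions [L M T^-2]; v has dimensions [L T^-1].
The rest of the RHS has dimensions [L^-1 M], so v^n must supply [L^2 T^-2].
With n = 2: m·v^2/r has dimensions [L M T^-2], matching the LHS ✓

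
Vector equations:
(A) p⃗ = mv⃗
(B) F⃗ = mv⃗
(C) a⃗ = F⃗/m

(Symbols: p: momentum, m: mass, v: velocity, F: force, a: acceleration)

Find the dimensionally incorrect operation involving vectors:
(B) F⃗ = mv⃗

(A) p⃗ = mv⃗: LHS [L M T^-1], RHS [L M T^-1] ✓ — mass (scalar) times velocity (vector)
(B) F⃗ = mv⃗: LHS [L M T^-2], RHS [L M T^-1] ✗ — mass times velocity is momentum, not force; should be ma⃗
(C) a⃗ = F⃗/m: LHS [L T^-2], RHS [L T^-2] ✓ — force (vector) divided by mass (scalar)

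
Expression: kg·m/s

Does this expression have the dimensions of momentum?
Yes

The expression kg·m/s has dimensions [L M T^-1], which is exactly momentum [L M T^-1].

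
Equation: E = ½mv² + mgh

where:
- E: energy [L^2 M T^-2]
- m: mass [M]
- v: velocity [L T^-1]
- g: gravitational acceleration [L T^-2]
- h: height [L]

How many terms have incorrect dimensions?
0

LHS E: [L^2 M T^-2]
- ½mv²: [L^2 M T^-2] ✓
- mgh: [L^2 M T^-2] ✓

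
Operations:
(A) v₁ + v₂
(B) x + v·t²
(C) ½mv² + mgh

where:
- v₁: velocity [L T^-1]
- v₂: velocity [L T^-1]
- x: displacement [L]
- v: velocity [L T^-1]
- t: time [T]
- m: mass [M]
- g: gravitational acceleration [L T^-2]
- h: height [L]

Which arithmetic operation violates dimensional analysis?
(B) x + v·t²

(A) v₁ + v₂: v₁ [L T^-1] and v₂ [L T^-1] — same dimensions ✓
(B) x + v·t²: x [L] and v·t² [L T] — different dimensions cannot be added/subtracted ✗
(C) ½mv² + mgh: ½mv² [L^2 M T^-2] and mgh [L^2 M T^-2] — same dimensions ✓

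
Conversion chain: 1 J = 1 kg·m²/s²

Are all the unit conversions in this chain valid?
The chain is correct (no errors).

Correct: Joule is defined as kg·m²/s²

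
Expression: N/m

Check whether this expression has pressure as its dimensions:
No

The expression N/m has dimensions [M T^-2], but pressure has dimensions [L^-1 M T^-2].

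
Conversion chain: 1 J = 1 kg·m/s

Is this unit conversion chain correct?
The chain is incorrect (it contains an error).

Incorrect: Joule is kg·m²/s², not kg·m/s (that is momentum)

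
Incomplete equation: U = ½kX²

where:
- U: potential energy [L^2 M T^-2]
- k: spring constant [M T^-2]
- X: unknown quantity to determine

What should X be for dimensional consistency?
X = x (displacement), dimensions [L]

U has dimensions [L^2 M T^-2]; the rest of the RHS (½k) has dimensions [M T^-2].
So X² must have dimensions [L^2], i.e. X has dimensions [L] — X = x (displacement).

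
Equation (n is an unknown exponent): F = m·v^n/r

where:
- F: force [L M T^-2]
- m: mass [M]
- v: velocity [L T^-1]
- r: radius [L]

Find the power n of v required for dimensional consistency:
n = 2

F has dimensions [L M T^-2]; v has dimensions [L T^-1].
The rest of the RHS has dimensions [L^-1 M], so v^n must supply [L^2 T^-2].
With n = 2: m·v^2/r has dimensions [L M T^-2], matching the LHS ✓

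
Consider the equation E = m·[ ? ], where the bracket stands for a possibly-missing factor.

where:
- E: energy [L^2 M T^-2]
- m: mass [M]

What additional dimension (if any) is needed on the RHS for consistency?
[L^2 T^-2] — velocity squared (e.g. v²)

E has dimensions [L^2 M T^-2]; m has dimensions [M].
The bracketed factor must supply [L^2 M T^-2] / [M] = [L^2 T^-2].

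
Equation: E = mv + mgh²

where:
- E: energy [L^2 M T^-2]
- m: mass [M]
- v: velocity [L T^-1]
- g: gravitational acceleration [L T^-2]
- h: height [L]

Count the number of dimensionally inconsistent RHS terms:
2

LHS E: [L^2 M T^-2]
- mv: [L M T^-1] ✗
- mgh²: [L^3 M T^-2] ✗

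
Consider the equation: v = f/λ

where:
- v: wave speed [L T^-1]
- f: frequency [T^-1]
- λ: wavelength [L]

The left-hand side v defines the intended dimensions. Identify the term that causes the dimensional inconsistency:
The right-hand side term f/λ

v has dimensions [L T^-1], but f/λ has dimensions [L^-1 T^-1], so the term f/λ is dimensionally wrong for v.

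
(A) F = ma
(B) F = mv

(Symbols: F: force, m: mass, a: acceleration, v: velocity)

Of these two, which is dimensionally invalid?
(B)

(A) F = ma: LHS [L M T^-2], RHS [L M T^-2] ✓
(B) F = mv: LHS [L M T^-2], RHS [L M T^-1] ✗

Expression (B) F = mv is dimensionally incorrect.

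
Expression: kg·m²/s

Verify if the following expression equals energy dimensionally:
No

The expression kg·m²/s has dimensions [L^2 M T^-1], but energy has dimensions [L^2 M T^-2].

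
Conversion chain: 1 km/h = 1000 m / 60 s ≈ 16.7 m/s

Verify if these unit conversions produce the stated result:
The chain is incorrect (it contains an error).

Incorrect: 1 h = 3600 s, not 60 s (1 km/h ≈ 0.278 m/s)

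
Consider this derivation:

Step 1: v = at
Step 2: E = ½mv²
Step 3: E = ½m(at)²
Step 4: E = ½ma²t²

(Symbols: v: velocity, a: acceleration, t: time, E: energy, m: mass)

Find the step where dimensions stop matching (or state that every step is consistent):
No step introduces an error — all steps are dimensionally consistent.

Step 1: v = at → LHS [L T^-1], RHS [L T^-1] ✓
Step 2: E = ½mv² → LHS [L^2 M T^-2], RHS [L^2 M T^-2] ✓
Step 3: E = ½m(at)² → LHS [L^2 M T^-2], RHS [L^2 M T^-2] ✓
Step 4: E = ½ma²t² → LHS [L^2 M T^-2], RHS [L^2 M T^-2] ✓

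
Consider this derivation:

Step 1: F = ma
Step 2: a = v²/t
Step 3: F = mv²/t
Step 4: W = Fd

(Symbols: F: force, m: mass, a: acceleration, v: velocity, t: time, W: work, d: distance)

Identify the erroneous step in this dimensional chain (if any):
Step 2

Step 1: F = ma → LHS [L M T^-2], RHS [L M T^-2] ✓
Step 2: a = v²/t → LHS [L T^-2], RHS [L^2 T^-3] ✗

The first dimensional inconsistency appears in step 2: a = v²/t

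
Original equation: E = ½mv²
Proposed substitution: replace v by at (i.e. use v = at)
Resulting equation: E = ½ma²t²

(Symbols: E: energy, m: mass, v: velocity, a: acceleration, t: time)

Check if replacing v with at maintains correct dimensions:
Yes

[v] = [L T^-1] and [at] = [L T^-1]. These match, so the substitution replaces a quantity by one of the same dimensions and the result E = ½ma²t² has LHS [L^2 M T^-2] vs RHS [L^2 M T^-2] — still consistent.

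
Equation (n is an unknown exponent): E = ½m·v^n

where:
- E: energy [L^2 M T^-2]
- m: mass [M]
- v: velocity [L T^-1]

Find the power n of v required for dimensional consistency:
n = 2

E has dimensions [L^2 M T^-2]; v has dimensions [L T^-1].
The rest of the RHS has dimensions [M], so v^n must supply [L^2 T^-2].
With n = 2: ½m·v^2 has dimensions [L^2 M T^-2], matching the LHS ✓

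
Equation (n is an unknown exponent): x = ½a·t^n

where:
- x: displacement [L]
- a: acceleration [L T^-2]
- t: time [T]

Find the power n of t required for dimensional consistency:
n = 2

x has dimensions [L]; t has dimensions [T].
The rest of the RHS has dimensions [L T^-2], so t^n must supply [T^2].
With n = 2: ½a·t^2 has dimensions [L], matching the LHS ✓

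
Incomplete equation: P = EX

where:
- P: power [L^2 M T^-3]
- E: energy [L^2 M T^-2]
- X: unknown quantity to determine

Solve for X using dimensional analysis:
X = f (inverse time / frequency (1/t)), dimensions [T^-1]

P has dimensions [L^2 M T^-3]; the rest of the RHS (E) has dimensions [L^2 M T^-2].
So X must have dimensions [T^-1] — X = f (inverse time / frequency (1/t)).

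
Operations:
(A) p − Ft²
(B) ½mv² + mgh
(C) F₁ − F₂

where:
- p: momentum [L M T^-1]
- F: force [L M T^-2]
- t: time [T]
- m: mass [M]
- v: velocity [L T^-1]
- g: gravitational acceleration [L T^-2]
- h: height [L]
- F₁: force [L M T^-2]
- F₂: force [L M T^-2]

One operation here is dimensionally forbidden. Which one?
(A) p − Ft²

(A) p − Ft²: p [L M T^-1] and Ft² [L M] — different dimensions cannot be added/subtracted ✗
(B) ½mv² + mgh: ½mv² [L^2 M T^-2] and mgh [L^2 M T^-2] — same dimensions ✓
(C) F₁ − F₂: F₁ [L M T^-2] and F₂ [L M T^-2] — same dimensions ✓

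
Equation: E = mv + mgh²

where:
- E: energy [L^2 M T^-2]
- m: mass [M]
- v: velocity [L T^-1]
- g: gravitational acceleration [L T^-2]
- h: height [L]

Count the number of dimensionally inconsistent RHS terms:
2

LHS E: [L^2 M T^-2]
- mv: [L M T^-1] ✗
- mgh²: [L^3 M T^-2] ✗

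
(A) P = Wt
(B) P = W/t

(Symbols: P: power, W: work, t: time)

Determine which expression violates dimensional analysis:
(A)

(A) P = Wt: LHS [L^2 M T^-3], RHS [L^2 M T^-1] ✗
(B) P = W/t: LHS [L^2 M T^-3], RHS [L^2 M T^-3] ✓

Expression (A) P = Wt is dimensionally incorrect.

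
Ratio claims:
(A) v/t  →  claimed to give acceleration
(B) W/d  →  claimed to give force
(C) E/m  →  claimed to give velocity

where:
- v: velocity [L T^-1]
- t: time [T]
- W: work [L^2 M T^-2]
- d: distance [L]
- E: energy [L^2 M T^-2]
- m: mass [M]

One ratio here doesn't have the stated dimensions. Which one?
(C) E/m does not give velocity

(A) v/t: [L T^-2] = acceleration [L T^-2] ✓
(B) W/d: [L M T^-2] = force [L M T^-2] ✓
(C) E/m: [L^2 T^-2] ≠ velocity [L T^-1] ✗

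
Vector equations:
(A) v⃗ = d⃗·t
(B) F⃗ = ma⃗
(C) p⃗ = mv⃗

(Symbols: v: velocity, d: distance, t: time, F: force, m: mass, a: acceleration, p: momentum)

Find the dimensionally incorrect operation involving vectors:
(A) v⃗ = d⃗·t

(A) v⃗ = d⃗·t: LHS [L T^-1], RHS [L T] ✗ — velocity is displacement per time; should be d⃗/t
(B) F⃗ = ma⃗: LHS [L M T^-2], RHS [L M T^-2] ✓ — Force and acceleration are vectors, mass is a scalar
(C) p⃗ = mv⃗: LHS [L M T^-1], RHS [L M T^-1] ✓ — mass (scalar) times velocity (vector)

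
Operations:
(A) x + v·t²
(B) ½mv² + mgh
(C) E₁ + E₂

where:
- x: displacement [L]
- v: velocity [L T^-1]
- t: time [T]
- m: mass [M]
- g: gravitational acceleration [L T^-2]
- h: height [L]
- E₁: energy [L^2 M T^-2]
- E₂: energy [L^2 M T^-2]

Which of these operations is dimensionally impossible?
(A) x + v·t²

(A) x + v·t²: x [L] and v·t² [L T] — different dimensions cannot be added/subtracted ✗
(B) ½mv² + mgh: ½mv² [L^2 M T^-2] and mgh [L^2 M T^-2] — same dimensions ✓
(C) E₁ + E₂: E₁ [L^2 M T^-2] and E₂ [L^2 M T^-2] — same dimensions ✓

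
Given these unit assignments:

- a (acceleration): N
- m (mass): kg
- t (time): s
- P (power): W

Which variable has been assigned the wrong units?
a

The variable a (acceleration) should have units m/s², not N.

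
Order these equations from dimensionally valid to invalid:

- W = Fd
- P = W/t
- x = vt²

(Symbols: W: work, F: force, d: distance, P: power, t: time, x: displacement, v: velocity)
Dimensionally correct: W = Fd, P = W/t
Dimensionally incorrect: x = vt²
Ordered (correct first, then incorrect): W = Fd, P = W/t, x = vt²

- W = Fd: LHS [L^2 M T^-2], RHS [L^2 M T^-2] → correct ✓
- P = W/t: LHS [L^2 M T^-3], RHS [L^2 M T^-3] → correct ✓
- x = vt²: LHS [L], RHS [L T] → incorrect ✗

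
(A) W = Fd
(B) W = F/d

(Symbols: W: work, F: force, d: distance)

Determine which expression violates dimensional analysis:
(B)

(A) W = Fd: LHS [L^2 M T^-2], RHS [L^2 M T^-2] ✓
(B) W = F/d: LHS [L^2 M T^-2], RHS [M T^-2] ✗

Expression (B) W = F/d is dimensionally incorrect.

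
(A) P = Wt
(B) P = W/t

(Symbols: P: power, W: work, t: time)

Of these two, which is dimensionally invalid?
(A)

(A) P = Wt: LHS [L^2 M T^-3], RHS [L^2 M T^-1] ✗
(B) P = W/t: LHS [L^2 M T^-3], RHS [L^2 M T^-3] ✓

Expression (A) P = Wt is dimensionally incorrect.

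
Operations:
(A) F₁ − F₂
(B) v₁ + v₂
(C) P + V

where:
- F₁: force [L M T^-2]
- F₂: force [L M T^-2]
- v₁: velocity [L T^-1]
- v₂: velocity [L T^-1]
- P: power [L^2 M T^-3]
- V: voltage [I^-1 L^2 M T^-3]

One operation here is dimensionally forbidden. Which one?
(C) P + V

(A) F₁ − F₂: F₁ [L M T^-2] and F₂ [L M T^-2] — same dimensions ✓
(B) v₁ + v₂: v₁ [L T^-1] and v₂ [L T^-1] — same dimensions ✓
(C) P + V: P [L^2 M T^-3] and V [I^-1 L^2 M T^-3] — different dimensions cannot be added/subtracted ✗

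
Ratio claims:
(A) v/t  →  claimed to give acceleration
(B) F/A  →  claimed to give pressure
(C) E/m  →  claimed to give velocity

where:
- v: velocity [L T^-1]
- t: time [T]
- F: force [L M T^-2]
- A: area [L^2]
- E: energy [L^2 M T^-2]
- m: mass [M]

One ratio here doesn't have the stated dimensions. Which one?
(C) E/m does not give velocity

(A) v/t: [L T^-2] = acceleration [L T^-2] ✓
(B) F/A: [L^-1 M T^-2] = pressure [L^-1 M T^-2] ✓
(C) E/m: [L^2 T^-2] ≠ velocity [L T^-1] ✗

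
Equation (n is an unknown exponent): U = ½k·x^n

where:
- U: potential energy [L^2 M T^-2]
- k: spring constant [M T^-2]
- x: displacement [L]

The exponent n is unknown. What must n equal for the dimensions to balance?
n = 2

U has dimensions [L^2 M T^-2]; x has dimensions [L].
The rest of the RHS has dimensions [M T^-2], so x^n must supply [L^2].
With n = 2: ½k·x^2 has dimensions [L^2 M T^-2], matching the LHS ✓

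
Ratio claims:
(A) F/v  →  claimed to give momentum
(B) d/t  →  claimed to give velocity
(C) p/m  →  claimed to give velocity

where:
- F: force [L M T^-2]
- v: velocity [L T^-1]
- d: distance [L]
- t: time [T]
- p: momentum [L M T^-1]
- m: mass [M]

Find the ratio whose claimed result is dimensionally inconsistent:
(A) F/v does not give momentum

(A) F/v: [M T^-1] ≠ momentum [L M T^-1] ✗
(B) d/t: [L T^-1] = velocity [L T^-1] ✓
(C) p/m: [L T^-1] = velocity [L T^-1] ✓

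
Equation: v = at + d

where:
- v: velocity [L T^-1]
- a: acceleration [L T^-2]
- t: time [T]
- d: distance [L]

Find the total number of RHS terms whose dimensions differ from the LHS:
1

LHS v: [L T^-1]
- at: [L T^-1] ✓
- d: [L] ✗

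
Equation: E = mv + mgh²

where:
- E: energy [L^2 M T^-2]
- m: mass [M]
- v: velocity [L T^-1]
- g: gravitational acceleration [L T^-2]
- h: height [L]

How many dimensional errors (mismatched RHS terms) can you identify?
2

LHS E: [L^2 M T^-2]
- mv: [L M T^-1] ✗
- mgh²: [L^3 M T^-2] ✗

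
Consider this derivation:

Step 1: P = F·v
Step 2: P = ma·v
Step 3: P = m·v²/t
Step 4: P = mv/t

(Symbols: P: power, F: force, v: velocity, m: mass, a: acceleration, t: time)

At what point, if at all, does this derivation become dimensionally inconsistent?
Step 4

Step 1: P = F·v → LHS [L^2 M T^-3], RHS [L^2 M T^-3] ✓
Step 2: P = ma·v → LHS [L^2 M T^-3], RHS [L^2 M T^-3] ✓
Step 3: P = m·v²/t → LHS [L^2 M T^-3], RHS [L^2 M T^-3] ✓
Step 4: P = mv/t → LHS [L^2 M T^-3], RHS [L M T^-2] ✗

The first dimensional inconsistency appears in step 4: P = mv/t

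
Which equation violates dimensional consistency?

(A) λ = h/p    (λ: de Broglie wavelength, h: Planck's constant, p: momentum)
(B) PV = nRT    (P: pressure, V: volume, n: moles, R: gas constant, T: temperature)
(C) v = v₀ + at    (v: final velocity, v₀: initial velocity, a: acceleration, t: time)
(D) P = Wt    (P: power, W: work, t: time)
(D) P = Wt

The equation (D) P = Wt is dimensionally incorrect.

LHS (P): [L^2 M T^-3]
RHS (Wt): [L^2 M T^-1] ✗

The dimensions do not match. The other three equations balance.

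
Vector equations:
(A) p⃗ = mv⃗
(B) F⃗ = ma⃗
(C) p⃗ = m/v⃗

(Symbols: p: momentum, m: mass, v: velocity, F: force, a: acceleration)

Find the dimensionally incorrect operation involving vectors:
(C) p⃗ = m/v⃗

(A) p⃗ = mv⃗: LHS [L M T^-1], RHS [L M T^-1] ✓ — mass (scalar) times velocity (vector)
(B) F⃗ = ma⃗: LHS [L M T^-2], RHS [L M T^-2] ✓ — Force and acceleration are vectors, mass is a scalar
(C) p⃗ = m/v⃗: LHS [L M T^-1], RHS [L^-1 M T] ✗ — momentum is mass times velocity; should be mv⃗ (and division by a vector is undefined)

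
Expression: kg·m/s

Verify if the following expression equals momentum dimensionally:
Yes

The expression kg·m/s has dimensions [L M T^-1], which is exactly momentum [L M T^-1].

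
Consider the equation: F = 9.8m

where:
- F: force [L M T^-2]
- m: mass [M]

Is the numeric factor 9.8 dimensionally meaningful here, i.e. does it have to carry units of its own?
Yes

F has dimensions [L M T^-2], while m alone has dimensions [M]. For the equation to balance, the factor 9.8 must carry dimensions [L T^-2] — it is a dimensional constant (a numerical value of a physical quantity with its units suppressed), not a pure number.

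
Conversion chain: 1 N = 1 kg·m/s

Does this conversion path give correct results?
The chain is incorrect (it contains an error).

Incorrect: Newton is kg·m/s², not kg·m/s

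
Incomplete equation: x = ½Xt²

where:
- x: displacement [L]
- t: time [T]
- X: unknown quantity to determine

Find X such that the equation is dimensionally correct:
X = a (acceleration), dimensions [L T^-2]

x has dimensions [L]; the rest of the RHS (½ t²) has dimensions [T^2].
So X must have dimensions [L T^-2] — X = a (acceleration).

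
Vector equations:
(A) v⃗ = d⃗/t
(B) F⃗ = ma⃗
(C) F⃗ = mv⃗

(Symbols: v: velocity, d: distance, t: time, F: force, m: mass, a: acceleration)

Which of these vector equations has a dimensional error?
(C) F⃗ = mv⃗

(A) v⃗ = d⃗/t: LHS [L T^-1], RHS [L T^-1] ✓ — displacement (vector) divided by time (scalar)
(B) F⃗ = ma⃗: LHS [L M T^-2], RHS [L M T^-2] ✓ — Force and acceleration are vectors, mass is a scalar
(C) F⃗ = mv⃗: LHS [L M T^-2], RHS [L M T^-1] ✗ — mass times velocity is momentum, not force; should be ma⃗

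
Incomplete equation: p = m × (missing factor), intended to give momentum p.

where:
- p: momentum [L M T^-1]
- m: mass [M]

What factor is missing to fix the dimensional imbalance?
v (velocity), dimensions [L T^-1]

p has dimensions [L M T^-1] and m has dimensions [M].
The missing factor must have dimensions [L M T^-1] / [M] = [L T^-1], i.e. velocity (v).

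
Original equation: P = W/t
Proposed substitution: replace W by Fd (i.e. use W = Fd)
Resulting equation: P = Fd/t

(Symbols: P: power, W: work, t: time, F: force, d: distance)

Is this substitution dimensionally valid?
Yes

[W] = [L^2 M T^-2] and [Fd] = [L^2 M T^-2]. These match, so the substitution replaces a quantity by one of the same dimensions and the result P = Fd/t has LHS [L^2 M T^-3] vs RHS [L^2 M T^-3] — still consistent.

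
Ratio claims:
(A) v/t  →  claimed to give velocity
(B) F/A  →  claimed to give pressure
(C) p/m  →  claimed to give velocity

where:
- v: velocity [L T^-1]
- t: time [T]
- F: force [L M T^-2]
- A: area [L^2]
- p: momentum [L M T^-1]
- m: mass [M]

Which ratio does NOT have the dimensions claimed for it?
(A) v/t does not give velocity

(A) v/t: [L T^-2] ≠ velocity [L T^-1] ✗
(B) F/A: [L^-1 M T^-2] = pressure [L^-1 M T^-2] ✓
(C) p/m: [L T^-1] = velocity [L T^-1] ✓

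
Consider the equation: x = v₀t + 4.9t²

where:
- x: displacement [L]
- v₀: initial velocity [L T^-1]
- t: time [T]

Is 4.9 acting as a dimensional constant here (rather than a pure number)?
Yes

x has dimensions [L], while t² alone has dimensions [T^2]. For the equation to balance, the factor 4.9 must carry dimensions [L T^-2] — it is a dimensional constant (a numerical value of a physical quantity with its units suppressed), not a pure number.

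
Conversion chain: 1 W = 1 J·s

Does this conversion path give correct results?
The chain is incorrect (it contains an error).

Incorrect: Watt is J/s, not J·s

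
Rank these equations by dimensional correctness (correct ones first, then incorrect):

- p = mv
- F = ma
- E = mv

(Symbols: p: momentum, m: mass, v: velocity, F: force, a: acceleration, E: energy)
Dimensionally correct: p = mv, F = ma
Dimensionally incorrect: E = mv
Ordered (correct first, then incorrect): p = mv, F = ma, E = mv

- p = mv: LHS [L M T^-1], RHS [L M T^-1] → correct ✓
- F = ma: LHS [L M T^-2], RHS [L M T^-2] → correct ✓
- E = mv: LHS [L^2 M T^-2], RHS [L M T^-1] → incorrect ✗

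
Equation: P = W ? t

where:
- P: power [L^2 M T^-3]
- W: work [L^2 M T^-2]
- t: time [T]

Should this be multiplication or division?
division (÷): P = W ÷ t

P [L^2 M T^-3]; W [L^2 M T^-2]; t [T].
W × t → [L^2 M T^-1] ✗
W ÷ t → [L^2 M T^-3] ✓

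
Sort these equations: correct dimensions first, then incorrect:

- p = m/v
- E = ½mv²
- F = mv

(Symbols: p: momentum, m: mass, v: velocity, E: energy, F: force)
Dimensionally correct: E = ½mv²
Dimensionally incorrect: p = m/v, F = mv
Ordered (correct first, then incorrect): E = ½mv², p = m/v, F = mv

- p = m/v: LHS [L M T^-1], RHS [L^-1 M T] → incorrect ✗
- E = ½mv²: LHS [L^2 M T^-2], RHS [L^2 M T^-2] → correct ✓
- F = mv: LHS [L M T^-2], RHS [L M T^-1] → incorrect ✗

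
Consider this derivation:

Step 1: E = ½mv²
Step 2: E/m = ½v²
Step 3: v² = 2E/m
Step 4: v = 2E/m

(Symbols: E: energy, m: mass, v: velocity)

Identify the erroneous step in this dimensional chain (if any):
Step 4

Step 1: E = ½mv² → LHS [L^2 M T^-2], RHS [L^2 M T^-2] ✓
Step 2: E/m = ½v² → LHS [L^2 T^-2], RHS [L^2 T^-2] ✓
Step 3: v² = 2E/m → LHS [L^2 T^-2], RHS [L^2 T^-2] ✓
Step 4: v = 2E/m → LHS [L T^-1], RHS [L^2 T^-2] ✗

The first dimensional inconsistency appears in step 4: v = 2E/m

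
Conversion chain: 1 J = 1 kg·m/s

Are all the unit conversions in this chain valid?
The chain is incorrect (it contains an error).

Incorrect: Joule is kg·m²/s², not kg·m/s (that is momentum)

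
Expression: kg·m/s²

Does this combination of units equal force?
Yes

The expression kg·m/s² has dimensions [L M T^-2], which is exactly force [L M T^-2].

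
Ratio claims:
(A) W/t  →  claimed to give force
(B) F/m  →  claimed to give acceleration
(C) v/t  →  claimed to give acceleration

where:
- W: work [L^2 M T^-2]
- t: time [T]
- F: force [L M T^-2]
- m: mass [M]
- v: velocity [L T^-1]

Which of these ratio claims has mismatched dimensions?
(A) W/t does not give force

(A) W/t: [L^2 M T^-3] ≠ force [L M T^-2] ✗
(B) F/m: [L T^-2] = acceleration [L T^-2] ✓
(C) v/t: [L T^-2] = acceleration [L T^-2] ✓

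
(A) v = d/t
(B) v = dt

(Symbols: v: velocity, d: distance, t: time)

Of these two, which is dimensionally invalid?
(B)

(A) v = d/t: LHS [L T^-1], RHS [L T^-1] ✓
(B) v = dt: LHS [L T^-1], RHS [L T] ✗

Expression (B) v = dt is dimensionally incorrect.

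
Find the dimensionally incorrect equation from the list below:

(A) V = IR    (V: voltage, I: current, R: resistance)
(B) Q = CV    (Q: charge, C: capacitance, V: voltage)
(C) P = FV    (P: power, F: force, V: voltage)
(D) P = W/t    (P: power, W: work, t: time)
(C) P = FV

The equation (C) P = FV is dimensionally incorrect.

LHS (P): [L^2 M T^-3]
RHS (FV): [I^-1 L^3 M^2 T^-5] ✗

The dimensions do not match. The other three equations balance.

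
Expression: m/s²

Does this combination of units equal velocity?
No

The expression m/s² has dimensions [L T^-2], but velocity has dimensions [L T^-1].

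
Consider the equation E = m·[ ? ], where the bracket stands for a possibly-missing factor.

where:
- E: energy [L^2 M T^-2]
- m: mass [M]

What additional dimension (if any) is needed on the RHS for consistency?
[L^2 T^-2] — velocity squared (e.g. v²)

E has dimensions [L^2 M T^-2]; m has dimensions [M].
The bracketed factor must supply [L^2 M T^-2] / [M] = [L^2 T^-2].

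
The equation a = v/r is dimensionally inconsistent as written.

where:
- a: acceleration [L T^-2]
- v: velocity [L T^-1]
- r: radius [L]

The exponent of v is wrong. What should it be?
The exponent of v should be 2: a = v^2/r

The LHS a has dimensions [L T^-2]; v has dimensions [L T^-1].
As written, the RHS v/r (exponent 1 on v) has dimensions [T^-1], which does not match.
With exponent 2, the RHS v^2/r has dimensions [L T^-2], matching the LHS.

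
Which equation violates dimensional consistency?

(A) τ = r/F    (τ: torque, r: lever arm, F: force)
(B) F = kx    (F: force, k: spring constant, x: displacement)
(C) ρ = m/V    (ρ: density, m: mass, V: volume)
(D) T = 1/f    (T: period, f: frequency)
(A) τ = r/F

The equation (A) τ = r/F is dimensionally incorrect.

LHS (τ): [L^2 M T^-2]
RHS (r/F): [M^-1 T^2] ✗

The dimensions do not match. The other three equations balance.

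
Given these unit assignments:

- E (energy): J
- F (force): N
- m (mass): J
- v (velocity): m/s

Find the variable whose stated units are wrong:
m

The variable m (mass) should have units kg, not J.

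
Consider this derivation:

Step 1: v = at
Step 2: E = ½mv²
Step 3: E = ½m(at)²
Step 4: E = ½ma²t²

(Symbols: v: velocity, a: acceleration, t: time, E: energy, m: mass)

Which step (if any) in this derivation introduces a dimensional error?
No step introduces an error — all steps are dimensionally consistent.

Step 1: v = at → LHS [L T^-1], RHS [L T^-1] ✓
Step 2: E = ½mv² → LHS [L^2 M T^-2], RHS [L^2 M T^-2] ✓
Step 3: E = ½m(at)² → LHS [L^2 M T^-2], RHS [L^2 M T^-2] ✓
Step 4: E = ½ma²t² → LHS [L^2 M T^-2], RHS [L^2 M T^-2] ✓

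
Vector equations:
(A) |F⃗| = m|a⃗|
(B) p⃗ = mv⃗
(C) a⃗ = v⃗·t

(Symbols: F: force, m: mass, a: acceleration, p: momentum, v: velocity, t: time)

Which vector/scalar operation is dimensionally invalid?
(C) a⃗ = v⃗·t

(A) |F⃗| = m|a⃗|: LHS [L M T^-2], RHS [L M T^-2] ✓ — magnitudes of vectors are scalars
(B) p⃗ = mv⃗: LHS [L M T^-1], RHS [L M T^-1] ✓ — mass (scalar) times velocity (vector)
(C) a⃗ = v⃗·t: LHS [L T^-2], RHS [L] ✗ — acceleration is velocity per time; should be v⃗/t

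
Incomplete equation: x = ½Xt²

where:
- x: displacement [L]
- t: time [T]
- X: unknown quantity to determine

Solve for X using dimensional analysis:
X = a (acceleration), dimensions [L T^-2]

x has dimensions [L]; the rest of the RHS (½ t²) has dimensions [T^2].
So X must have dimensions [L T^-2] — X = a (acceleration).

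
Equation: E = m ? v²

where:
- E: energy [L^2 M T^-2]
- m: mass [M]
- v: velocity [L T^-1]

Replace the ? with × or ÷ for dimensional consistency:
multiplication (×): E = m × v²

E [L^2 M T^-2]; m [M]; v² [L^2 T^-2].
m × v² → [L^2 M T^-2] ✓
m ÷ v² → [L^-2 M T^2] ✗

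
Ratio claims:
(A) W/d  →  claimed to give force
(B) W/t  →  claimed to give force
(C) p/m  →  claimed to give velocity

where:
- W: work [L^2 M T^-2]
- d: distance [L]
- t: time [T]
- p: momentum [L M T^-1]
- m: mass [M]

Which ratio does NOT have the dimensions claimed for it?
(B) W/t does not give force

(A) W/d: [L M T^-2] = force [L M T^-2] ✓
(B) W/t: [L^2 M T^-3] ≠ force [L M T^-2] ✗
(C) p/m: [L T^-1] = velocity [L T^-1] ✓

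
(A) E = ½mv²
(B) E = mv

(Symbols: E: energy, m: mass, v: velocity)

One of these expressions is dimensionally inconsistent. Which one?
(B)

(A) E = ½mv²: LHS [L^2 M T^-2], RHS [L^2 M T^-2] ✓
(B) E = mv: LHS [L^2 M T^-2], RHS [L M T^-1] ✗

Expression (B) E = mv is dimensionally incorrect.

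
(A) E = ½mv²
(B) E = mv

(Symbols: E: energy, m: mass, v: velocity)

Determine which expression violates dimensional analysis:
(B)

(A) E = ½mv²: LHS [L^2 M T^-2], RHS [L^2 M T^-2] ✓
(B) E = mv: LHS [L^2 M T^-2], RHS [L M T^-1] ✗

Expression (B) E = mv is dimensionally incorrect.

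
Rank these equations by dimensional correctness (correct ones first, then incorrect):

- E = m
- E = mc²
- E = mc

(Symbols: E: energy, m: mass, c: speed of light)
Dimensionally correct: E = mc²
Dimensionally incorrect: E = m, E = mc
Ordered (correct first, then incorrect): E = mc², E = m, E = mc

- E = m: LHS [L^2 M T^-2], RHS [M] → incorrect ✗
- E = mc²: LHS [L^2 M T^-2], RHS [L^2 M T^-2] → correct ✓
- E = mc: LHS [L^2 M T^-2], RHS [L M T^-1] → incorrect ✗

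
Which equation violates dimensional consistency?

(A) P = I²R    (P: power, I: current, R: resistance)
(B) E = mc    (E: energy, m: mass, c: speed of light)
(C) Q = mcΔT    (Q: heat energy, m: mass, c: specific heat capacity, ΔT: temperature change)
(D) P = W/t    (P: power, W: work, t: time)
(B) E = mc

The equation (B) E = mc is dimensionally incorrect.

LHS (E): [L^2 M T^-2]
RHS (mc): [L M T^-1] ✗

The dimensions do not match. The other three equations balance.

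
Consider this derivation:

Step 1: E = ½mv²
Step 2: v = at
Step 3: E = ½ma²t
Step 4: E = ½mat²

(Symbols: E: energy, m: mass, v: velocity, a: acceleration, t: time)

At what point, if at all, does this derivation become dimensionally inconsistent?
Step 3

Step 1: E = ½mv² → LHS [L^2 M T^-2], RHS [L^2 M T^-2] ✓
Step 2: v = at → LHS [L T^-1], RHS [L T^-1] ✓
Step 3: E = ½ma²t → LHS [L^2 M T^-2], RHS [L^2 M T^-3] ✗

The first dimensional inconsistency appears in step 3: E = ½ma²t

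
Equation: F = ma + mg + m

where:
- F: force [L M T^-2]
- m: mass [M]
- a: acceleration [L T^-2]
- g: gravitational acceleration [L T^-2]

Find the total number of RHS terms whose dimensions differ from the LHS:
1

LHS F: [L M T^-2]
- ma: [L M T^-2] ✓
- mg: [L M T^-2] ✓
- m: [M] ✗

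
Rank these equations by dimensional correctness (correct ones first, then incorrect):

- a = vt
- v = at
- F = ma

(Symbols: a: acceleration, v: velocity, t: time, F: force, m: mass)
Dimensionally correct: v = at, F = ma
Dimensionally incorrect: a = vt
Ordered (correct first, then incorrect): v = at, F = ma, a = vt

- a = vt: LHS [L T^-2], RHS [L] → incorrect ✗
- v = at: LHS [L T^-1], RHS [L T^-1] → correct ✓
- F = ma: LHS [L M T^-2], RHS [L M T^-2] → correct ✓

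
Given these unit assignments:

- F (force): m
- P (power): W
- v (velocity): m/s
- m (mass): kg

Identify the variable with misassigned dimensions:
F

The variable F (force) should have units N, not m.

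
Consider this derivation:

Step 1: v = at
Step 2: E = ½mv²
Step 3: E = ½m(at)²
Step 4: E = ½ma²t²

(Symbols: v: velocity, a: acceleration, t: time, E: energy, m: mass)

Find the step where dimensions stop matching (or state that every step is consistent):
No step introduces an error — all steps are dimensionally consistent.

Step 1: v = at → LHS [L T^-1], RHS [L T^-1] ✓
Step 2: E = ½mv² → LHS [L^2 M T^-2], RHS [L^2 M T^-2] ✓
Step 3: E = ½m(at)² → LHS [L^2 M T^-2], RHS [L^2 M T^-2] ✓
Step 4: E = ½ma²t² → LHS [L^2 M T^-2], RHS [L^2 M T^-2] ✓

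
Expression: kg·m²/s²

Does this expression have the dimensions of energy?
Yes

The expression kg·m²/s² has dimensions [L^2 M T^-2], which is exactly energy [L^2 M T^-2].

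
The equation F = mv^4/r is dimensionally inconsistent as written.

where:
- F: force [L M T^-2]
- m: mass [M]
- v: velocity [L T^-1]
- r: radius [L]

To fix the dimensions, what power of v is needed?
The exponent of v should be 2: F = mv^2/r

The LHS F has dimensions [L M T^-2]; v has dimensions [L T^-1].
As written, the RHS mv^4/r (exponent 4 on v) has dimensions [L^3 M T^-4], which does not match.
With exponent 2, the RHS mv^2/r has dimensions [L M T^-2], matching the LHS.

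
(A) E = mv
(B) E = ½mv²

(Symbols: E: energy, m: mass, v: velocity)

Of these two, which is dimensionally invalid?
(A)

(A) E = mv: LHS [L^2 M T^-2], RHS [L M T^-1] ✗
(B) E = ½mv²: LHS [L^2 M T^-2], RHS [L^2 M T^-2] ✓

Expression (A) E = mv is dimensionally incorrect.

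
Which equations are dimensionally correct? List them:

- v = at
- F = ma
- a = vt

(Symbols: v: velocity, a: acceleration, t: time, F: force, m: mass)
Dimensionally correct: v = at, F = ma
Dimensionally incorrect: a = vt
Ordered (correct first, then incorrect): v = at, F = ma, a = vt

- v = at: LHS [L T^-1], RHS [L T^-1] → correct ✓
- F = ma: LHS [L M T^-2], RHS [L M T^-2] → correct ✓
- a = vt: LHS [L T^-2], RHS [L] → incorrect ✗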